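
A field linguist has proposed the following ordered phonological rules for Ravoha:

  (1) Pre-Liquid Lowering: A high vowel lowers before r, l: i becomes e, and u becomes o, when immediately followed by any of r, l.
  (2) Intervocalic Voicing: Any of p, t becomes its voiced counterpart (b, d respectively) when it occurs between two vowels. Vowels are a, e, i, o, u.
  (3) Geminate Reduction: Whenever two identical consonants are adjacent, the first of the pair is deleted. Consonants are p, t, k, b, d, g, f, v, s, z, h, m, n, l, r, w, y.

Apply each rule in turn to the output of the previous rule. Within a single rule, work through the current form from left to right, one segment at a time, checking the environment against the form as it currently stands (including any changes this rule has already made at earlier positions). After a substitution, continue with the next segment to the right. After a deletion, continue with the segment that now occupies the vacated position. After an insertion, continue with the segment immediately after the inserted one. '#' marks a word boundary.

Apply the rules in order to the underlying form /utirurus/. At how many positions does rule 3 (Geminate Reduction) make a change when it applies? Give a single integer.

(1) Pre-Liquid Lowering: [utirurus] → [uterorus]
(2) Intervocalic Voicing: [uterorus] → [uderorus]
(3) Geminate Reduction: no change — [uderorus]
Rule 3 changed 0 position(s).

0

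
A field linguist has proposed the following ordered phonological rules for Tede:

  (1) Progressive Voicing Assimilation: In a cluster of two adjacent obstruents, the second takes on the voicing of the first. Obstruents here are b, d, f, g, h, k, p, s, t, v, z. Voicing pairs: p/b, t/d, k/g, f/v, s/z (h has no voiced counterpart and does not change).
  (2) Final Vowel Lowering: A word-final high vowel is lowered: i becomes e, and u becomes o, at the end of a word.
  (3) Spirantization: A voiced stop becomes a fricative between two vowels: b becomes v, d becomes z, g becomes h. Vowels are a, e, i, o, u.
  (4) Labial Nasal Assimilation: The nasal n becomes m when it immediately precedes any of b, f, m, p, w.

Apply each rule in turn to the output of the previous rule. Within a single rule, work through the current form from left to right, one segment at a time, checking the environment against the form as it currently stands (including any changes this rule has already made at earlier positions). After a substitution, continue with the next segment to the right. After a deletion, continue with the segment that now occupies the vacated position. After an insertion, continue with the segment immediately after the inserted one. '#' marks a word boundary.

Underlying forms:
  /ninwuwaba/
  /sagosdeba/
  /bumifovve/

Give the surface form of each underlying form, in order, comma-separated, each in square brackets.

[nimwuwava], [sahosteva], [bumifovve]

/ninwuwaba/:
  (1) Progressive Voicing Assimilation: no change — [ninwuwaba]
  (2) Final Vowel Lowering: no change — [ninwuwaba]
  (3) Spirantization: [ninwuwaba] → [ninwuwava]
  (4) Labial Nasal Assimilation: [ninwuwava] → [nimwuwava]
/sagosdeba/:
  (1) Progressive Voicing Assimilation: [sagosdeba] → [sagosteba]
  (2) Final Vowel Lowering: no change — [sagosteba]
  (3) Spirantization: [sagosteba] → [sahosteva]
  (4) Labial Nasal Assimilation: no change — [sahosteva]
/bumifovve/:
  (1) Progressive Voicing Assimilation: no change — [bumifovve]
  (2) Final Vowel Lowering: no change — [bumifovve]
  (3) Spirantization: no change — [bumifovve]
  (4) Labial Nasal Assimilation: no change — [bumifovve]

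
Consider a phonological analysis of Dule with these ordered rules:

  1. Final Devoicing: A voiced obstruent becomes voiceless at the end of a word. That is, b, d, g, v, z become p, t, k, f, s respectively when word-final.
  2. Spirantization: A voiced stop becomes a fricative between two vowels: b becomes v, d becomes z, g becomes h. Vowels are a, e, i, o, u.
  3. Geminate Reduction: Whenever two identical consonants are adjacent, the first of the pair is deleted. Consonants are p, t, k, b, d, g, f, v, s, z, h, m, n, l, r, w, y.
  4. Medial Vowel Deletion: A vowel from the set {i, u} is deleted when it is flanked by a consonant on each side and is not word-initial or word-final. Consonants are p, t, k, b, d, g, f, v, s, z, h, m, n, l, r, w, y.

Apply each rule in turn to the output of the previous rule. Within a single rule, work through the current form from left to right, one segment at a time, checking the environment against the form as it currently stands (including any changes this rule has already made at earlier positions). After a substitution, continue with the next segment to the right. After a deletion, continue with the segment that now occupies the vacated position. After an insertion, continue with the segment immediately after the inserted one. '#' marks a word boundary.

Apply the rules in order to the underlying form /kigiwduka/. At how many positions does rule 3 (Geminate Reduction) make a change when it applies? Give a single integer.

0

1 Final Devoicing: no change — [kigiwduka]
2 Spirantization: [kigiwduka] → [kihiwduka]
3 Geminate Reduction: no change — [kihiwduka]
4 Medial Vowel Deletion: [kihiwduka] → [khwdka]
Rule 3 changed 0 position(s).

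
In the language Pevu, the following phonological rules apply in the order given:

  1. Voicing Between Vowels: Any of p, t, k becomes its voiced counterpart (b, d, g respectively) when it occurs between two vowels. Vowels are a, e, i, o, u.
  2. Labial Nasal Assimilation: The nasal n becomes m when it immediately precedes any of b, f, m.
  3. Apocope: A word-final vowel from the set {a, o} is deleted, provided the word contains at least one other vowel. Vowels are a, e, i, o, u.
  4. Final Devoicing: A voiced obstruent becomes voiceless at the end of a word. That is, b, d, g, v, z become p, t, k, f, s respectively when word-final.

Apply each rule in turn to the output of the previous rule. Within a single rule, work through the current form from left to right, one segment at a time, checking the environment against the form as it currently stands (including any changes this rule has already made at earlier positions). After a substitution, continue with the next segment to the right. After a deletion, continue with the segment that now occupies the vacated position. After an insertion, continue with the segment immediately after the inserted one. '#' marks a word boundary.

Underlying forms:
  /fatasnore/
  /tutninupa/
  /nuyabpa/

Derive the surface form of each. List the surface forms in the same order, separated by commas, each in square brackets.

[fadasnore], [tutninup], [nuyabp]

/fatasnore/:
  1 Voicing Between Vowels: [fatasnore] → [fadasnore]
  2 Labial Nasal Assimilation: no change — [fadasnore]
  3 Apocope: no change — [fadasnore]
  4 Final Devoicing: no change — [fadasnore]
/tutninupa/:
  1 Voicing Between Vowels: [tutninupa] → [tutninuba]
  2 Labial Nasal Assimilation: no change — [tutninuba]
  3 Apocope: [tutninuba] → [tutninub]
  4 Final Devoicing: [tutninub] → [tutninup]
/nuyabpa/:
  1 Voicing Between Vowels: no change — [nuyabpa]
  2 Labial Nasal Assimilation: no change — [nuyabpa]
  3 Apocope: [nuyabpa] → [nuyabp]
  4 Final Devoicing: no change — [nuyabp]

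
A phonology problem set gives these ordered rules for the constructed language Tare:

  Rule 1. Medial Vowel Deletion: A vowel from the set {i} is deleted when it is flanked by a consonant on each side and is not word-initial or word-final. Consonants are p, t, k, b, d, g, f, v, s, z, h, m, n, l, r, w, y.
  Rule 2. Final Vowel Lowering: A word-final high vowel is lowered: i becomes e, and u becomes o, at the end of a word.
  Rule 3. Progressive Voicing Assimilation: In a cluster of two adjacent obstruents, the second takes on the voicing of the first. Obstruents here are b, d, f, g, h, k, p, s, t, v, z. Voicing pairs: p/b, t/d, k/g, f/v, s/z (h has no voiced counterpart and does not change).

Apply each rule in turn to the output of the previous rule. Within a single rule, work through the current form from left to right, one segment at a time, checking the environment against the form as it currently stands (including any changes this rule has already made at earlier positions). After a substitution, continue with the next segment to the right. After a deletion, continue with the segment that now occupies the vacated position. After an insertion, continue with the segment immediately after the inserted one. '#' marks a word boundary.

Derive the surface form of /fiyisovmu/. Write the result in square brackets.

Rule 1 Medial Vowel Deletion: [fiyisovmu] → [fysovmu]
Rule 2 Final Vowel Lowering: [fysovmu] → [fysovmo]
Rule 3 Progressive Voicing Assimilation: no change — [fysovmo]

[fysovmo]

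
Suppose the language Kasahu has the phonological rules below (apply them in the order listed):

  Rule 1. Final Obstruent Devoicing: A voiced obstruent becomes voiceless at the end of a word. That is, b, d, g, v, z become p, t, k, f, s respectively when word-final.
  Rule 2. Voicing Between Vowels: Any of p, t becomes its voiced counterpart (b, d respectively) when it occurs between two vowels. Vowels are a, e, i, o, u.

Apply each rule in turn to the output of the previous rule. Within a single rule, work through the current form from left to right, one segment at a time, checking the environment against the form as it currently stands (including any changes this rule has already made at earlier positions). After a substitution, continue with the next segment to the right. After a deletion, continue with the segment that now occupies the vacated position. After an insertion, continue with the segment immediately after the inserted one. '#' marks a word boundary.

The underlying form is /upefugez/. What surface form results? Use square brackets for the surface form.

[ubefuges]

Rule 1 Final Obstruent Devoicing: [upefugez] → [upefuges]
Rule 2 Voicing Between Vowels: [upefuges] → [ubefuges]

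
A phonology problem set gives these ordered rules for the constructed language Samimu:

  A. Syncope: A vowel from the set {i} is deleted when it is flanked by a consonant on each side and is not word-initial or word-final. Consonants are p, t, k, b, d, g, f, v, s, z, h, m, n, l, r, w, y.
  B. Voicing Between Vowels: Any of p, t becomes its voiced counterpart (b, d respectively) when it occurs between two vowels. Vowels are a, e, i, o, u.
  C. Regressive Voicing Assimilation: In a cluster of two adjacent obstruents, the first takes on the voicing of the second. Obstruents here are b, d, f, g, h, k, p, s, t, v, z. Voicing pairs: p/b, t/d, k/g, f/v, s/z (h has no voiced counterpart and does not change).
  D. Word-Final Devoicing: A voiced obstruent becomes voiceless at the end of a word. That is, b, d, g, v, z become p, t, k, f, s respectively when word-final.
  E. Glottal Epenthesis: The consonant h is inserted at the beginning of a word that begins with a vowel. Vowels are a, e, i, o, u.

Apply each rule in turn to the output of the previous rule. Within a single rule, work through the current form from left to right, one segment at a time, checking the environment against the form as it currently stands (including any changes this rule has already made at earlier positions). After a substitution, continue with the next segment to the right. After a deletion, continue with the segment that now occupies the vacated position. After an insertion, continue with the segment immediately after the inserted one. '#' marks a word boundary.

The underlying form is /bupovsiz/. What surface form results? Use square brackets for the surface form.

[bubofzs]

A Syncope: [bupovsiz] → [bupovsz]
B Voicing Between Vowels: [bupovsz] → [bubovsz]
C Regressive Voicing Assimilation: [bubovsz] → [bubofzz]
D Word-Final Devoicing: [bubofzz] → [bubofzs]
E Glottal Epenthesis: no change — [bubofzs]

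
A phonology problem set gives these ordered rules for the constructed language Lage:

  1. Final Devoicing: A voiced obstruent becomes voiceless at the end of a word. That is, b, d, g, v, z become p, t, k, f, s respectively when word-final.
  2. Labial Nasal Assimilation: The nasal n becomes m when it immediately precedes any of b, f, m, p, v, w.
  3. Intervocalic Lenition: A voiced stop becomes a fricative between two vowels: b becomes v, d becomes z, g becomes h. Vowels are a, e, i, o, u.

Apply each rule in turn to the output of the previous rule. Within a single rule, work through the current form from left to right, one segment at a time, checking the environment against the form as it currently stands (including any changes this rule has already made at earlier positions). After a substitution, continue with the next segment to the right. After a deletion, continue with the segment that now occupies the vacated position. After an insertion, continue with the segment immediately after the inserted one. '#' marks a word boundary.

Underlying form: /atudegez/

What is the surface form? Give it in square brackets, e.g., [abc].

[atuzehes]

1 Final Devoicing: [atudegez] → [atudeges]
2 Labial Nasal Assimilation: no change — [atudeges]
3 Intervocalic Lenition: [atudeges] → [atuzehes]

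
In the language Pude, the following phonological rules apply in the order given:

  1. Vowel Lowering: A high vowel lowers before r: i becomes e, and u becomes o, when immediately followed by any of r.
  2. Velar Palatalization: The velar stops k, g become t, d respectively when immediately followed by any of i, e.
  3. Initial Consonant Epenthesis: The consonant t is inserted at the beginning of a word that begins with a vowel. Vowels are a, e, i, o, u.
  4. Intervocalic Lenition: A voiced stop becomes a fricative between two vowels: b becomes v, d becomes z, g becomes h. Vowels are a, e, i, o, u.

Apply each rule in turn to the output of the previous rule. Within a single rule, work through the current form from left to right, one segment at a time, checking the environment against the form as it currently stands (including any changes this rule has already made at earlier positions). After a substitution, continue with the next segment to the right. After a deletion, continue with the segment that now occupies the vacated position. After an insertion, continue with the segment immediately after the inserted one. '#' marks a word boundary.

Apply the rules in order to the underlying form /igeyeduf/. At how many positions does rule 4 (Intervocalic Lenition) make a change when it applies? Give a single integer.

2

1 Vowel Lowering: no change — [igeyeduf]
2 Velar Palatalization: [igeyeduf] → [ideyeduf]
3 Initial Consonant Epenthesis: [ideyeduf] → [tideyeduf]
4 Intervocalic Lenition: [tideyeduf] → [tizeyezuf]
Rule 4 changed 2 position(s).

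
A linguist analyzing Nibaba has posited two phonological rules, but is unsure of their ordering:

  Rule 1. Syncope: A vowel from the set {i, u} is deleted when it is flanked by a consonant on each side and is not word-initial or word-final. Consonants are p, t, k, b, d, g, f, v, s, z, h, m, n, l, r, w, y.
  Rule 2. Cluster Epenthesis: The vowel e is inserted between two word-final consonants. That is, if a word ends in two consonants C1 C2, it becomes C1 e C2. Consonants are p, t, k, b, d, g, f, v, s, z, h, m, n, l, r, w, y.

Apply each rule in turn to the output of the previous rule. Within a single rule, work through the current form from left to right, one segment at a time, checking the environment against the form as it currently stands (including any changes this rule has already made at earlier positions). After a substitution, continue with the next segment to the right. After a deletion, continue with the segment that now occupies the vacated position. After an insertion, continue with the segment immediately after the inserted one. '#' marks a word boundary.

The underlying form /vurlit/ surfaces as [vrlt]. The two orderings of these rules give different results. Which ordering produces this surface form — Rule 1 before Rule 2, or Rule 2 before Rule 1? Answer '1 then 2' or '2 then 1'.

2 then 1

Order 1 then 2:
  1 Syncope: [vurlit] → [vrlt]
  2 Cluster Epenthesis: [vrlt] → [vrlet]
  result: [vrlet]
Order 2 then 1:
  2 Cluster Epenthesis: no change — [vurlit]
  1 Syncope: [vurlit] → [vrlt]
  result: [vrlt]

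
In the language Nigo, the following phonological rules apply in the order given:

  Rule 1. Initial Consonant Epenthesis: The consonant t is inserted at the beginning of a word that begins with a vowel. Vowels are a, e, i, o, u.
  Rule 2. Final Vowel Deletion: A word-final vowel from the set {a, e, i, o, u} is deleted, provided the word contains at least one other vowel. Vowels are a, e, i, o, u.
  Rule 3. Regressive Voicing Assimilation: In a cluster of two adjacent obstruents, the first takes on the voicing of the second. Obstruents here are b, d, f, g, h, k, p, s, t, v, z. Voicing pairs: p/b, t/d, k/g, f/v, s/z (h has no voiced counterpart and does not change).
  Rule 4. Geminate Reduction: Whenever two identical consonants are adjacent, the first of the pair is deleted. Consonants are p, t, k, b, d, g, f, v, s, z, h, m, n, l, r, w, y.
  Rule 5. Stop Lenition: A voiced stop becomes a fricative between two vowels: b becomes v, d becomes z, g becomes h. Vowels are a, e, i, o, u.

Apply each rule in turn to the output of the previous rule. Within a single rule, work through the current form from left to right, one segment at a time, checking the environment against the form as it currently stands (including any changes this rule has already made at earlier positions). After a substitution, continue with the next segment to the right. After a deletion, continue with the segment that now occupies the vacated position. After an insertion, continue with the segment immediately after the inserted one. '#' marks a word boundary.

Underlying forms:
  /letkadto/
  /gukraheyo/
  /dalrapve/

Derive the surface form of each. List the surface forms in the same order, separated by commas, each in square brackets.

[letkat], [gukrahey], [dalrabv]

/letkadto/:
  Rule 1 Initial Consonant Epenthesis: no change — [letkadto]
  Rule 2 Final Vowel Deletion: [letkadto] → [letkadt]
  Rule 3 Regressive Voicing Assimilation: [letkadt] → [letkatt]
  Rule 4 Geminate Reduction: [letkatt] → [letkat]
  Rule 5 Stop Lenition: no change — [letkat]
/gukraheyo/:
  Rule 1 Initial Consonant Epenthesis: no change — [gukraheyo]
  Rule 2 Final Vowel Deletion: [gukraheyo] → [gukrahey]
  Rule 3 Regressive Voicing Assimilation: no change — [gukrahey]
  Rule 4 Geminate Reduction: no change — [gukrahey]
  Rule 5 Stop Lenition: no change — [gukrahey]
/dalrapve/:
  Rule 1 Initial Consonant Epenthesis: no change — [dalrapve]
  Rule 2 Final Vowel Deletion: [dalrapve] → [dalrapv]
  Rule 3 Regressive Voicing Assimilation: [dalrapv] → [dalrabv]
  Rule 4 Geminate Reduction: no change — [dalrabv]
  Rule 5 Stop Lenition: no change — [dalrabv]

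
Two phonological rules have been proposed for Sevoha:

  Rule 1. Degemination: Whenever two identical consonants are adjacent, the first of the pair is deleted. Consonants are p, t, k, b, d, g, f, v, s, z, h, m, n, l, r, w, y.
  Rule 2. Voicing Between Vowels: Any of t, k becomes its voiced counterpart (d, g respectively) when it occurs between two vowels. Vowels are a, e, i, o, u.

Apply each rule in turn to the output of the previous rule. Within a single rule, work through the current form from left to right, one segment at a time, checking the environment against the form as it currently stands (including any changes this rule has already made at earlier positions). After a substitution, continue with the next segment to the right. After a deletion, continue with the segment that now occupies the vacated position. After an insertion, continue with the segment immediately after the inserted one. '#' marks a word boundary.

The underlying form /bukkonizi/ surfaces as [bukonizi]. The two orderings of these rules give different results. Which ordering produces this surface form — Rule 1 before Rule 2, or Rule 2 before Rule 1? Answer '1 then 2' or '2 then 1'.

Order 1 then 2:
  1 Degemination: [bukkonizi] → [bukonizi]
  2 Voicing Between Vowels: [bukonizi] → [bugonizi]
  result: [bugonizi]
Order 2 then 1:
  2 Voicing Between Vowels: no change — [bukkonizi]
  1 Degemination: [bukkonizi] → [bukonizi]
  result: [bukonizi]

2 then 1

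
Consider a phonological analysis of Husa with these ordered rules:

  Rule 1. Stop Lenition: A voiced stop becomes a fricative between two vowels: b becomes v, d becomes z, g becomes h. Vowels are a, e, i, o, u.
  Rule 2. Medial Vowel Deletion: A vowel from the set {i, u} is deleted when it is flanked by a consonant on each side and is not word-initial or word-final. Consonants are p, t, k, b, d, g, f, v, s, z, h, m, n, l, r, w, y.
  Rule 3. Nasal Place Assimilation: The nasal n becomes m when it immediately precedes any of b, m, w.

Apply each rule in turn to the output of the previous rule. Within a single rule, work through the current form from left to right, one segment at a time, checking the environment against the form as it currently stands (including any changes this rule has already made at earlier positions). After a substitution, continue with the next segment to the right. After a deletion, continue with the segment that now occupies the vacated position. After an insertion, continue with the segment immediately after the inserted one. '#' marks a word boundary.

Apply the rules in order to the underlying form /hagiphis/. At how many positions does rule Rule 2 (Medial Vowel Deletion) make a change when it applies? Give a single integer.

2

Rule 1 Stop Lenition: [hagiphis] → [hahiphis]
Rule 2 Medial Vowel Deletion: [hahiphis] → [hahphs]
Rule 3 Nasal Place Assimilation: no change — [hahphs]
Rule Rule 2 changed 2 position(s).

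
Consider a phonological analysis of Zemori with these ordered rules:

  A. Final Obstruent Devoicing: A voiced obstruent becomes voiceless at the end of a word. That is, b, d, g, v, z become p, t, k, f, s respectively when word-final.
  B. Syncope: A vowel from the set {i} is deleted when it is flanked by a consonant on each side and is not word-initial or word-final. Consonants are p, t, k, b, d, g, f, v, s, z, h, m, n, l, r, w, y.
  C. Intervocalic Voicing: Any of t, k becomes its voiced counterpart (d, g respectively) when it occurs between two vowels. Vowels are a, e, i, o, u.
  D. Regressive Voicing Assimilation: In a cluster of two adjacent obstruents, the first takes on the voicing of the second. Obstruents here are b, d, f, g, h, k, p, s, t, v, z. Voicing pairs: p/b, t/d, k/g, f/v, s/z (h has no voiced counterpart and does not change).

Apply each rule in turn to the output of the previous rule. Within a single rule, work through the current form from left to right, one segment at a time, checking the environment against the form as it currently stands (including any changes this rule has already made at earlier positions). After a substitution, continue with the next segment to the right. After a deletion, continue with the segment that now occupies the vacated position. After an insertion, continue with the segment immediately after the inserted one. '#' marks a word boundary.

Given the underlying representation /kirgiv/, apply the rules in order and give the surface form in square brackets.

A Final Obstruent Devoicing: [kirgiv] → [kirgif]
B Syncope: [kirgif] → [krgf]
C Intervocalic Voicing: no change — [krgf]
D Regressive Voicing Assimilation: [krgf] → [krkf]

[krkf]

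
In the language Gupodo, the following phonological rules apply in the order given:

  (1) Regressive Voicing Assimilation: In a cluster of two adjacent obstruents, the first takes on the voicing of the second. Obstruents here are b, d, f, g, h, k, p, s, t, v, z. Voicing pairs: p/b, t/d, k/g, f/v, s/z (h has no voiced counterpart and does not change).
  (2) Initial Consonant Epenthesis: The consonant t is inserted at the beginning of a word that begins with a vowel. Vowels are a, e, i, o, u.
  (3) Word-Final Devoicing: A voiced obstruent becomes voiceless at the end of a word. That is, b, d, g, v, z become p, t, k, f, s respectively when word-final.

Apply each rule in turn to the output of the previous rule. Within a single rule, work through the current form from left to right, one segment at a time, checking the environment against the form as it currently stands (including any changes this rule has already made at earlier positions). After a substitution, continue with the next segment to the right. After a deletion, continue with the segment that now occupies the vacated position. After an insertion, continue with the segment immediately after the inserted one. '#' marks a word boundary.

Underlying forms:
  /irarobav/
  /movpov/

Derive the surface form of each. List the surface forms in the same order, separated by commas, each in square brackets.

/irarobav/:
  (1) Regressive Voicing Assimilation: no change — [irarobav]
  (2) Initial Consonant Epenthesis: [irarobav] → [tirarobav]
  (3) Word-Final Devoicing: [tirarobav] → [tirarobaf]
/movpov/:
  (1) Regressive Voicing Assimilation: [movpov] → [mofpov]
  (2) Initial Consonant Epenthesis: no change — [mofpov]
  (3) Word-Final Devoicing: [mofpov] → [mofpof]

[tirarobaf], [mofpof]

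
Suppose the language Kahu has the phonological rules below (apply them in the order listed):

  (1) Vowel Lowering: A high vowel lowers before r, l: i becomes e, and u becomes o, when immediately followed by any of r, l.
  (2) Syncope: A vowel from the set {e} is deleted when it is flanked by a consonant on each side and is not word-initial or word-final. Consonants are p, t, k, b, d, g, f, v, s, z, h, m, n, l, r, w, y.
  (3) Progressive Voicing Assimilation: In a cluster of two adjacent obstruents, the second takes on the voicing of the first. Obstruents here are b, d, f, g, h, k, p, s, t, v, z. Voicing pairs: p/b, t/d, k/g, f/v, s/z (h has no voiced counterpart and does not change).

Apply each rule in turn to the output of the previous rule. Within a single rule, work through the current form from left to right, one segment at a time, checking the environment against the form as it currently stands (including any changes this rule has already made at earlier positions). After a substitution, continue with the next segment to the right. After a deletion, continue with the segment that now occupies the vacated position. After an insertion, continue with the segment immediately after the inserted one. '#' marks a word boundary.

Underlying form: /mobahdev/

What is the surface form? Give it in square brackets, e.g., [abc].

[mobahtf]

(1) Vowel Lowering: no change — [mobahdev]
(2) Syncope: [mobahdev] → [mobahdv]
(3) Progressive Voicing Assimilation: [mobahdv] → [mobahtf]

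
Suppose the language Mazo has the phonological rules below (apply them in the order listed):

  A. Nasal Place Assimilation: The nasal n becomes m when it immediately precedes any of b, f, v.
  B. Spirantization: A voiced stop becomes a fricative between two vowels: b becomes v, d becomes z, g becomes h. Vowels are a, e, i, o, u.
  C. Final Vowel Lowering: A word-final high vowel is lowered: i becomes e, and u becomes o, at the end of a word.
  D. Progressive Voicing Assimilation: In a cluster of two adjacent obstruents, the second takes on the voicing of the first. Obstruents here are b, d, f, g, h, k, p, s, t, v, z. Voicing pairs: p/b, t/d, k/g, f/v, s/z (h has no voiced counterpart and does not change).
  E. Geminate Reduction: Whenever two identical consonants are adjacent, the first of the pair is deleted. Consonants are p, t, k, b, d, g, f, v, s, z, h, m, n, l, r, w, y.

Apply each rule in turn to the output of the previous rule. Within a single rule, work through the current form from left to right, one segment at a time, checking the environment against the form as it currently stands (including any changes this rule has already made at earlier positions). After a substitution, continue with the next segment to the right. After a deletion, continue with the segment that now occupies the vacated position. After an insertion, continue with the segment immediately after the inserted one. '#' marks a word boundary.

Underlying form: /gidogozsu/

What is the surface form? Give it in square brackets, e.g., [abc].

[gizohozo]

A Nasal Place Assimilation: no change — [gidogozsu]
B Spirantization: [gidogozsu] → [gizohozsu]
C Final Vowel Lowering: [gizohozsu] → [gizohozso]
D Progressive Voicing Assimilation: [gizohozso] → [gizohozzo]
E Geminate Reduction: [gizohozzo] → [gizohozo]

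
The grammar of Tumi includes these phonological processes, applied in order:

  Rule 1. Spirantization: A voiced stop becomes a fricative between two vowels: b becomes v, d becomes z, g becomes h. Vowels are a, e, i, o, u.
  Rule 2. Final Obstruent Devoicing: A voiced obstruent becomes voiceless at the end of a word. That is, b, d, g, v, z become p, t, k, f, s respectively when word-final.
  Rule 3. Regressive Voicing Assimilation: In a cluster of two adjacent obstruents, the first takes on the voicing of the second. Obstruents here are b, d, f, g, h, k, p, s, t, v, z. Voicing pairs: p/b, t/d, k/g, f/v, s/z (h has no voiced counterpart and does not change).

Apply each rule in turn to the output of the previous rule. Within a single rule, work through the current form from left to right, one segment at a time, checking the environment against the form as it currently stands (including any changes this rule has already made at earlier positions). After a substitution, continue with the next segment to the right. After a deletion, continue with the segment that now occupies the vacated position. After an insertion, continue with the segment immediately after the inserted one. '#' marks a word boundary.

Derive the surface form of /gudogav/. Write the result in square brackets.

[guzohaf]

Rule 1 Spirantization: [gudogav] → [guzohav]
Rule 2 Final Obstruent Devoicing: [guzohav] → [guzohaf]
Rule 3 Regressive Voicing Assimilation: no change — [guzohaf]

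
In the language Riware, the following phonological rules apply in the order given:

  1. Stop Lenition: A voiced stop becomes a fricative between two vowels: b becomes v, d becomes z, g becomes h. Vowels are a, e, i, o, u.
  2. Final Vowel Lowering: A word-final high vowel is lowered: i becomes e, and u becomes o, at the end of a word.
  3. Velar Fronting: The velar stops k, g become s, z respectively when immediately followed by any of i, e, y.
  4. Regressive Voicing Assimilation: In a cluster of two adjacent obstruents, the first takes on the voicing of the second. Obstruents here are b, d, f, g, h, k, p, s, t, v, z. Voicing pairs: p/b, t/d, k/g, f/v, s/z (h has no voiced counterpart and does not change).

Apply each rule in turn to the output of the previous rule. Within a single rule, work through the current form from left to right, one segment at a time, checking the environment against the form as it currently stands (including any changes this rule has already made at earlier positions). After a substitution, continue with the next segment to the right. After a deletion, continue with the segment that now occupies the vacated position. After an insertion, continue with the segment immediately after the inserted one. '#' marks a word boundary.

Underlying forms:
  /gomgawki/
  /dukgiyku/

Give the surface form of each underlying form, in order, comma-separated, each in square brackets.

/gomgawki/:
  1 Stop Lenition: no change — [gomgawki]
  2 Final Vowel Lowering: [gomgawki] → [gomgawke]
  3 Velar Fronting: [gomgawke] → [gomgawse]
  4 Regressive Voicing Assimilation: no change — [gomgawse]
/dukgiyku/:
  1 Stop Lenition: no change — [dukgiyku]
  2 Final Vowel Lowering: [dukgiyku] → [dukgiyko]
  3 Velar Fronting: [dukgiyko] → [dukziyko]
  4 Regressive Voicing Assimilation: [dukziyko] → [dugziyko]

[gomgawse], [dugziyko]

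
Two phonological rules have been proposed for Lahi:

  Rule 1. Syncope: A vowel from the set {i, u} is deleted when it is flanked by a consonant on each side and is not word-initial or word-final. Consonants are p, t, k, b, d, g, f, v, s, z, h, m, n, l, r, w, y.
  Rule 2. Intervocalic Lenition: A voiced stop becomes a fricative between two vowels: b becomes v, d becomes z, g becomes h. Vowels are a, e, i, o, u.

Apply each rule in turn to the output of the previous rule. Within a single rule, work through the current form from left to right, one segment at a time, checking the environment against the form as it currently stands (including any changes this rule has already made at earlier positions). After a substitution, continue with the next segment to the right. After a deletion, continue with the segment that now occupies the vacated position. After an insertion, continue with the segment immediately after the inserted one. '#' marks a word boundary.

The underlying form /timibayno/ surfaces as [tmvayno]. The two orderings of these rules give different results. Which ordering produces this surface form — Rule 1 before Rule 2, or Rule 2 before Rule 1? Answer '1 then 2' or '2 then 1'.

2 then 1

Order 1 then 2:
  1 Syncope: [timibayno] → [tmbayno]
  2 Intervocalic Lenition: no change — [tmbayno]
  result: [tmbayno]
Order 2 then 1:
  2 Intervocalic Lenition: [timibayno] → [timivayno]
  1 Syncope: [timivayno] → [tmvayno]
  result: [tmvayno]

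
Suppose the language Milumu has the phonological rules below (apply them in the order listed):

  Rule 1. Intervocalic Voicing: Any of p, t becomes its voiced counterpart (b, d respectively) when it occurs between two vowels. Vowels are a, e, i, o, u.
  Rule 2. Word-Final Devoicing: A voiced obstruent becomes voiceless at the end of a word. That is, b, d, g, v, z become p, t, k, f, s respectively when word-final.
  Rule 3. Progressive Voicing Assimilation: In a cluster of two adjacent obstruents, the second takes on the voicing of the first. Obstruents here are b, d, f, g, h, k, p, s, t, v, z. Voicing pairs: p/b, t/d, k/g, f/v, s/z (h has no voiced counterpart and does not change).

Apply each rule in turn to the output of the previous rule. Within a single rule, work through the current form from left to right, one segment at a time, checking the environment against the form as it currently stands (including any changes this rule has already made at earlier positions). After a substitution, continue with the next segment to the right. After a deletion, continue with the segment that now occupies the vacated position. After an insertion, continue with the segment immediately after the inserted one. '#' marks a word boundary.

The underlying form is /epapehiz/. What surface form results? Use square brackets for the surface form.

[ebabehis]

Rule 1 Intervocalic Voicing: [epapehiz] → [ebabehiz]
Rule 2 Word-Final Devoicing: [ebabehiz] → [ebabehis]
Rule 3 Progressive Voicing Assimilation: no change — [ebabehis]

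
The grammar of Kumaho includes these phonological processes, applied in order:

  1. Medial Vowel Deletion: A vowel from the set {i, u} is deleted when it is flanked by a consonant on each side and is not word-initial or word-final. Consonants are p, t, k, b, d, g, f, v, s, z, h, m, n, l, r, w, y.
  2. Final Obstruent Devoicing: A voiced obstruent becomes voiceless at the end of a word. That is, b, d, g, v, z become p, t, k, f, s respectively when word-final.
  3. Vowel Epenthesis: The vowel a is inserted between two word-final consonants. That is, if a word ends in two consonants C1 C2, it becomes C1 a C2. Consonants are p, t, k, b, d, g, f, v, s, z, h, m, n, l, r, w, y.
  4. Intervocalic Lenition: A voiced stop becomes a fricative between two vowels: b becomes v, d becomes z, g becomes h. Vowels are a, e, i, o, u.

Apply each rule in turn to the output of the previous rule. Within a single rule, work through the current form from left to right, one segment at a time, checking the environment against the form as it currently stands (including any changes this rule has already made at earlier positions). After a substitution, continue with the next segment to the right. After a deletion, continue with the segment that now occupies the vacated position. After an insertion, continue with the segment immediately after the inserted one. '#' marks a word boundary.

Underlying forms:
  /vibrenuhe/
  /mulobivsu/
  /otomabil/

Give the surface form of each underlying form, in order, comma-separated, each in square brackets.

[vbrenhe], [mlobvsu], [otomaval]

/vibrenuhe/:
  1 Medial Vowel Deletion: [vibrenuhe] → [vbrenhe]
  2 Final Obstruent Devoicing: no change — [vbrenhe]
  3 Vowel Epenthesis: no change — [vbrenhe]
  4 Intervocalic Lenition: no change — [vbrenhe]
/mulobivsu/:
  1 Medial Vowel Deletion: [mulobivsu] → [mlobvsu]
  2 Final Obstruent Devoicing: no change — [mlobvsu]
  3 Vowel Epenthesis: no change — [mlobvsu]
  4 Intervocalic Lenition: no change — [mlobvsu]
/otomabil/:
  1 Medial Vowel Deletion: [otomabil] → [otomabl]
  2 Final Obstruent Devoicing: no change — [otomabl]
  3 Vowel Epenthesis: [otomabl] → [otomabal]
  4 Intervocalic Lenition: [otomabal] → [otomaval]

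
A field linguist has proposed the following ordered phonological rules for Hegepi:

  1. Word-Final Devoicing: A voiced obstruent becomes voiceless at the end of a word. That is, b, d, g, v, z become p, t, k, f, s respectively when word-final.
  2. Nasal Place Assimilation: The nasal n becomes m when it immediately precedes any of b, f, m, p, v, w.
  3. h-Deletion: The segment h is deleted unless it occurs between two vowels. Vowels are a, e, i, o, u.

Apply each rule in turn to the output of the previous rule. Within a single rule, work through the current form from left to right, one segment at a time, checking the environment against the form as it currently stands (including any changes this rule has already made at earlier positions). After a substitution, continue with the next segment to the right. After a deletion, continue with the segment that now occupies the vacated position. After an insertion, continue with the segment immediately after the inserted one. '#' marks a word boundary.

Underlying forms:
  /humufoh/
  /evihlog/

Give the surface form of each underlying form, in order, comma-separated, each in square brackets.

/humufoh/:
  1 Word-Final Devoicing: no change — [humufoh]
  2 Nasal Place Assimilation: no change — [humufoh]
  3 h-Deletion: [humufoh] → [umufo]
/evihlog/:
  1 Word-Final Devoicing: [evihlog] → [evihlok]
  2 Nasal Place Assimilation: no change — [evihlok]
  3 h-Deletion: [evihlok] → [evilok]

[umufo], [evilok]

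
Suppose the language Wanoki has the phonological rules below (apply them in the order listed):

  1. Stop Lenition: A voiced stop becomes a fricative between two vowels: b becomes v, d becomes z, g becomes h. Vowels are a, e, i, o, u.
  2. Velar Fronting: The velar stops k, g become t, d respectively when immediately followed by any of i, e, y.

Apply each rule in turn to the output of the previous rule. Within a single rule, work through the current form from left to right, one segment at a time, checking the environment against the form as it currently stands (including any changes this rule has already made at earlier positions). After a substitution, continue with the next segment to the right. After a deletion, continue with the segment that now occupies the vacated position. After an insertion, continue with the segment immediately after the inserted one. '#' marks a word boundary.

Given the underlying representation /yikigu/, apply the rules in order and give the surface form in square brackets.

1 Stop Lenition: [yikigu] → [yikihu]
2 Velar Fronting: [yikihu] → [yitihu]

[yitihu]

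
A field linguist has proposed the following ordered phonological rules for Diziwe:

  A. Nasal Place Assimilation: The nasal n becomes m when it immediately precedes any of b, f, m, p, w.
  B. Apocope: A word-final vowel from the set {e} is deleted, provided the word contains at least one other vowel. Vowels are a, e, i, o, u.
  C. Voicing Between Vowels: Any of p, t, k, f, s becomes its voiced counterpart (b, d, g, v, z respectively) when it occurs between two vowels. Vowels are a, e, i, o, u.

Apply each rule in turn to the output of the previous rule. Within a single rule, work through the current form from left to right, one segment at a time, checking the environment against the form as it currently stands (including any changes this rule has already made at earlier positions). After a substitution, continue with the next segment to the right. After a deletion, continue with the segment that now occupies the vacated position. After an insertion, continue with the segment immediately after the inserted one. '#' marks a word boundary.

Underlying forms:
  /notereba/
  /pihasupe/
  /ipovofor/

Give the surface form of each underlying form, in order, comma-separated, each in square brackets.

/notereba/:
  A Nasal Place Assimilation: no change — [notereba]
  B Apocope: no change — [notereba]
  C Voicing Between Vowels: [notereba] → [nodereba]
/pihasupe/:
  A Nasal Place Assimilation: no change — [pihasupe]
  B Apocope: [pihasupe] → [pihasup]
  C Voicing Between Vowels: [pihasup] → [pihazup]
/ipovofor/:
  A Nasal Place Assimilation: no change — [ipovofor]
  B Apocope: no change — [ipovofor]
  C Voicing Between Vowels: [ipovofor] → [ibovovor]

[nodereba], [pihazup], [ibovovor]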